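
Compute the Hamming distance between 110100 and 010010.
XOR = 100110, count of 1s = 3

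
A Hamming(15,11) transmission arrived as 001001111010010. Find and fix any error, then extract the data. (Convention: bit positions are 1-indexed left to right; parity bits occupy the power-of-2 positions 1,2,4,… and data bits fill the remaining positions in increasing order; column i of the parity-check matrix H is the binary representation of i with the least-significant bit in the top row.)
Syndrome s = H · r^T (mod 2), r = 001001111010010:
  s[0] = (101010101010101)·(001001111010010) mod 2 = 0+0+1+0+0+0+1+0+1+0+1+0+0+0+0 mod 2 = 0
  s[1] = (011001100110011)·(001001111010010) mod 2 = 0+0+1+0+0+1+1+0+0+0+1+0+0+1+0 mod 2 = 1
  s[2] = (000111100001111)·(001001111010010) mod 2 = 0+0+0+0+0+1+1+0+0+0+0+0+0+1+0 mod 2 = 1
  s[3] = (000000011111111)·(001001111010010) mod 2 = 0+0+0+0+0+0+0+1+1+0+1+0+0+1+0 mod 2 = 0
Syndrome = 0110
Column 6 of H equals this syndrome → error at bit 6 (1-indexed).
Flip bit 6: 001001111010010 → 001000111010010
Extract data bits at positions {3,5,6,7,9,10,11,12,13,14,15}: 10011010010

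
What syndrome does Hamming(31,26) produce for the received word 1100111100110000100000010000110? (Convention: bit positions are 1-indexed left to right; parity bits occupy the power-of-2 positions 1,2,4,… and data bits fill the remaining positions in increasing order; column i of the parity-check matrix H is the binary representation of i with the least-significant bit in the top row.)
Syndrome s = H · r^T (mod 2), r = 1100111100110000100000010000110:
  s[0] = (1010101010101010101010101010101)·(1100111100110000100000010000110) mod 2 = 1+0+0+0+1+0+1+0+0+0+1+0+0+0+0+0+1+0+0+0+0+0+0+0+0+0+0+0+1+0+0 mod 2 = 0
  s[1] = (0110011001100110011001100110011)·(1100111100110000100000010000110) mod 2 = 0+1+0+0+0+1+1+0+0+0+1+0+0+0+0+0+0+0+0+0+0+0+0+0+0+0+0+0+0+1+0 mod 2 = 1
  s[2] = (0001111000011110000111100001111)·(1100111100110000100000010000110) mod 2 = 0+0+0+0+1+1+1+0+0+0+0+1+0+0+0+0+0+0+0+0+0+0+0+0+0+0+0+0+1+1+0 mod 2 = 0
  s[3] = (0000000111111110000000011111111)·(1100111100110000100000010000110) mod 2 = 0+0+0+0+0+0+0+1+0+0+1+1+0+0+0+0+0+0+0+0+0+0+0+1+0+0+0+0+1+1+0 mod 2 = 0
  s[4] = (0000000000000001111111111111111)·(1100111100110000100000010000110) mod 2 = 0+0+0+0+0+0+0+0+0+0+0+0+0+0+0+0+1+0+0+0+0+0+0+1+0+0+0+0+1+1+0 mod 2 = 0
Syndrome = 01000
Non-zero syndrome: error at position 2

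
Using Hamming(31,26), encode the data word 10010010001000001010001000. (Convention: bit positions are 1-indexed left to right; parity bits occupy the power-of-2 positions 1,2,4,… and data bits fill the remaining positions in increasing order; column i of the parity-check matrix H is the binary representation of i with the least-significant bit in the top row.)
Codeword c = d · G (mod 2), d = 10010010001000001010001000:
  c[0] = d·G[:,0] = (10010010001000001010001000)·(11011010101101010101010101) mod 2 = 1+0+0+1+0+0+1+0+0+0+1+0+0+0+0+0+0+0+0+0+0+0+0+0+0+0 mod 2 = 0
  c[1] = d·G[:,1] = (10010010001000001010001000)·(10110110011011001100110011) mod 2 = 1+0+0+1+0+0+1+0+0+0+1+0+0+0+0+0+1+0+0+0+0+0+0+0+0+0 mod 2 = 1
  c[2] = d·G[:,2] = (10010010001000001010001000)·(10000000000000000000000000) mod 2 = 1+0+0+0+0+0+0+0+0+0+0+0+0+0+0+0+0+0+0+0+0+0+0+0+0+0 mod 2 = 1
  c[3] = d·G[:,3] = (10010010001000001010001000)·(01110001111000111100001111) mod 2 = 0+0+0+1+0+0+0+0+0+0+1+0+0+0+0+0+1+0+0+0+0+0+1+0+0+0 mod 2 = 0
  c[4] = d·G[:,4] = (10010010001000001010001000)·(01000000000000000000000000) mod 2 = 0+0+0+0+0+0+0+0+0+0+0+0+0+0+0+0+0+0+0+0+0+0+0+0+0+0 mod 2 = 0
  c[5] = d·G[:,5] = (10010010001000001010001000)·(00100000000000000000000000) mod 2 = 0+0+0+0+0+0+0+0+0+0+0+0+0+0+0+0+0+0+0+0+0+0+0+0+0+0 mod 2 = 0
  c[6] = d·G[:,6] = (10010010001000001010001000)·(00010000000000000000000000) mod 2 = 0+0+0+1+0+0+0+0+0+0+0+0+0+0+0+0+0+0+0+0+0+0+0+0+0+0 mod 2 = 1
  c[7] = d·G[:,7] = (10010010001000001010001000)·(00001111111000000011111111) mod 2 = 0+0+0+0+0+0+1+0+0+0+1+0+0+0+0+0+0+0+1+0+0+0+1+0+0+0 mod 2 = 0
  c[8] = d·G[:,8] = (10010010001000001010001000)·(00001000000000000000000000) mod 2 = 0+0+0+0+0+0+0+0+0+0+0+0+0+0+0+0+0+0+0+0+0+0+0+0+0+0 mod 2 = 0
  c[9] = d·G[:,9] = (10010010001000001010001000)·(00000100000000000000000000) mod 2 = 0+0+0+0+0+0+0+0+0+0+0+0+0+0+0+0+0+0+0+0+0+0+0+0+0+0 mod 2 = 0
  c[10] = d·G[:,10] = (10010010001000001010001000)·(00000010000000000000000000) mod 2 = 0+0+0+0+0+0+1+0+0+0+0+0+0+0+0+0+0+0+0+0+0+0+0+0+0+0 mod 2 = 1
  c[11] = d·G[:,11] = (10010010001000001010001000)·(00000001000000000000000000) mod 2 = 0+0+0+0+0+0+0+0+0+0+0+0+0+0+0+0+0+0+0+0+0+0+0+0+0+0 mod 2 = 0
  c[12] = d·G[:,12] = (10010010001000001010001000)·(00000000100000000000000000) mod 2 = 0+0+0+0+0+0+0+0+0+0+0+0+0+0+0+0+0+0+0+0+0+0+0+0+0+0 mod 2 = 0
  c[13] = d·G[:,13] = (10010010001000001010001000)·(00000000010000000000000000) mod 2 = 0+0+0+0+0+0+0+0+0+0+0+0+0+0+0+0+0+0+0+0+0+0+0+0+0+0 mod 2 = 0
  c[14] = d·G[:,14] = (10010010001000001010001000)·(00000000001000000000000000) mod 2 = 0+0+0+0+0+0+0+0+0+0+1+0+0+0+0+0+0+0+0+0+0+0+0+0+0+0 mod 2 = 1
  c[15] = d·G[:,15] = (10010010001000001010001000)·(00000000000111111111111111) mod 2 = 0+0+0+0+0+0+0+0+0+0+0+0+0+0+0+0+1+0+1+0+0+0+1+0+0+0 mod 2 = 1
  c[16] = d·G[:,16] = (10010010001000001010001000)·(00000000000100000000000000) mod 2 = 0+0+0+0+0+0+0+0+0+0+0+0+0+0+0+0+0+0+0+0+0+0+0+0+0+0 mod 2 = 0
  c[17] = d·G[:,17] = (10010010001000001010001000)·(00000000000010000000000000) mod 2 = 0+0+0+0+0+0+0+0+0+0+0+0+0+0+0+0+0+0+0+0+0+0+0+0+0+0 mod 2 = 0
  c[18] = d·G[:,18] = (10010010001000001010001000)·(00000000000001000000000000) mod 2 = 0+0+0+0+0+0+0+0+0+0+0+0+0+0+0+0+0+0+0+0+0+0+0+0+0+0 mod 2 = 0
  c[19] = d·G[:,19] = (10010010001000001010001000)·(00000000000000100000000000) mod 2 = 0+0+0+0+0+0+0+0+0+0+0+0+0+0+0+0+0+0+0+0+0+0+0+0+0+0 mod 2 = 0
  c[20] = d·G[:,20] = (10010010001000001010001000)·(00000000000000010000000000) mod 2 = 0+0+0+0+0+0+0+0+0+0+0+0+0+0+0+0+0+0+0+0+0+0+0+0+0+0 mod 2 = 0
  c[21] = d·G[:,21] = (10010010001000001010001000)·(00000000000000001000000000) mod 2 = 0+0+0+0+0+0+0+0+0+0+0+0+0+0+0+0+1+0+0+0+0+0+0+0+0+0 mod 2 = 1
  c[22] = d·G[:,22] = (10010010001000001010001000)·(00000000000000000100000000) mod 2 = 0+0+0+0+0+0+0+0+0+0+0+0+0+0+0+0+0+0+0+0+0+0+0+0+0+0 mod 2 = 0
  c[23] = d·G[:,23] = (10010010001000001010001000)·(00000000000000000010000000) mod 2 = 0+0+0+0+0+0+0+0+0+0+0+0+0+0+0+0+0+0+1+0+0+0+0+0+0+0 mod 2 = 1
  c[24] = d·G[:,24] = (10010010001000001010001000)·(00000000000000000001000000) mod 2 = 0+0+0+0+0+0+0+0+0+0+0+0+0+0+0+0+0+0+0+0+0+0+0+0+0+0 mod 2 = 0
  c[25] = d·G[:,25] = (10010010001000001010001000)·(00000000000000000000100000) mod 2 = 0+0+0+0+0+0+0+0+0+0+0+0+0+0+0+0+0+0+0+0+0+0+0+0+0+0 mod 2 = 0
  c[26] = d·G[:,26] = (10010010001000001010001000)·(00000000000000000000010000) mod 2 = 0+0+0+0+0+0+0+0+0+0+0+0+0+0+0+0+0+0+0+0+0+0+0+0+0+0 mod 2 = 0
  c[27] = d·G[:,27] = (10010010001000001010001000)·(00000000000000000000001000) mod 2 = 0+0+0+0+0+0+0+0+0+0+0+0+0+0+0+0+0+0+0+0+0+0+1+0+0+0 mod 2 = 1
  c[28] = d·G[:,28] = (10010010001000001010001000)·(00000000000000000000000100) mod 2 = 0+0+0+0+0+0+0+0+0+0+0+0+0+0+0+0+0+0+0+0+0+0+0+0+0+0 mod 2 = 0
  c[29] = d·G[:,29] = (10010010001000001010001000)·(00000000000000000000000010) mod 2 = 0+0+0+0+0+0+0+0+0+0+0+0+0+0+0+0+0+0+0+0+0+0+0+0+0+0 mod 2 = 0
  c[30] = d·G[:,30] = (10010010001000001010001000)·(00000000000000000000000001) mod 2 = 0+0+0+0+0+0+0+0+0+0+0+0+0+0+0+0+0+0+0+0+0+0+0+0+0+0 mod 2 = 0
Codeword = 0110001000100011000001010001000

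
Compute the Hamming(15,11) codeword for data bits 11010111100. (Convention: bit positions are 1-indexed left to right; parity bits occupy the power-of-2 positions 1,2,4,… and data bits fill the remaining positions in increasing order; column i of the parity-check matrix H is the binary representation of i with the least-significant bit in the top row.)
Codeword c = d · G (mod 2), d = 11010111100:
  c[0] = d·G[:,0] = (11010111100)·(11011010101) mod 2 = 1+1+0+1+0+0+1+0+1+0+0 mod 2 = 1
  c[1] = d·G[:,1] = (11010111100)·(10110110011) mod 2 = 1+0+0+1+0+1+1+0+0+0+0 mod 2 = 0
  c[2] = d·G[:,2] = (11010111100)·(10000000000) mod 2 = 1+0+0+0+0+0+0+0+0+0+0 mod 2 = 1
  c[3] = d·G[:,3] = (11010111100)·(01110001111) mod 2 = 0+1+0+1+0+0+0+1+1+0+0 mod 2 = 0
  c[4] = d·G[:,4] = (11010111100)·(01000000000) mod 2 = 0+1+0+0+0+0+0+0+0+0+0 mod 2 = 1
  c[5] = d·G[:,5] = (11010111100)·(00100000000) mod 2 = 0+0+0+0+0+0+0+0+0+0+0 mod 2 = 0
  c[6] = d·G[:,6] = (11010111100)·(00010000000) mod 2 = 0+0+0+1+0+0+0+0+0+0+0 mod 2 = 1
  c[7] = d·G[:,7] = (11010111100)·(00001111111) mod 2 = 0+0+0+0+0+1+1+1+1+0+0 mod 2 = 0
  c[8] = d·G[:,8] = (11010111100)·(00001000000) mod 2 = 0+0+0+0+0+0+0+0+0+0+0 mod 2 = 0
  c[9] = d·G[:,9] = (11010111100)·(00000100000) mod 2 = 0+0+0+0+0+1+0+0+0+0+0 mod 2 = 1
  c[10] = d·G[:,10] = (11010111100)·(00000010000) mod 2 = 0+0+0+0+0+0+1+0+0+0+0 mod 2 = 1
  c[11] = d·G[:,11] = (11010111100)·(00000001000) mod 2 = 0+0+0+0+0+0+0+1+0+0+0 mod 2 = 1
  c[12] = d·G[:,12] = (11010111100)·(00000000100) mod 2 = 0+0+0+0+0+0+0+0+1+0+0 mod 2 = 1
  c[13] = d·G[:,13] = (11010111100)·(00000000010) mod 2 = 0+0+0+0+0+0+0+0+0+0+0 mod 2 = 0
  c[14] = d·G[:,14] = (11010111100)·(00000000001) mod 2 = 0+0+0+0+0+0+0+0+0+0+0 mod 2 = 0
Codeword = 101010100111100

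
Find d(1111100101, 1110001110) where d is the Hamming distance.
XOR = 0001101011, count of 1s = 5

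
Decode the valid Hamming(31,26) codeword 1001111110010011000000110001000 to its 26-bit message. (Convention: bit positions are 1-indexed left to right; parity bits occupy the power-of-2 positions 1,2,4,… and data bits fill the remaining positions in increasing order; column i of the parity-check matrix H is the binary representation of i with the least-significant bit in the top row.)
Parity bits occupy power-of-2 positions; data bits are at positions {3,5,6,7,9,10,11,12,13,14,15,17,18,19,20,21,22,23,24,25,26,27,28,29,30,31} (1-indexed).
Extract: c[3]=0 c[5]=1 c[6]=1 c[7]=1 c[9]=1 c[10]=0 c[11]=0 c[12]=1 c[13]=0 c[14]=0 c[15]=1 c[17]=0 c[18]=0 c[19]=0 c[20]=0 c[21]=0 c[22]=0 c[23]=1 c[24]=1 c[25]=0 c[26]=0 c[27]=0 c[28]=1 c[29]=0 c[30]=0 c[31]=0
Data = 01111001001000000110001000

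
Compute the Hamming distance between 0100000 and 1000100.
XOR = 1100100, count of 1s = 3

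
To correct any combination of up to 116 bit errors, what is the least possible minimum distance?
Correcting t errors requires d_min ≥ 2t + 1 = 2·116 + 1 = 233.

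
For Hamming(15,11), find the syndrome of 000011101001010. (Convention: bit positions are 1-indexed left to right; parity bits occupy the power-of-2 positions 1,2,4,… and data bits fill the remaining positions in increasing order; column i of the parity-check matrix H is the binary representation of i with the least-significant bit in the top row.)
Syndrome s = H · r^T (mod 2), r = 000011101001010:
  s[0] = (101010101010101)·(000011101001010) mod 2 = 0+0+0+0+1+0+1+0+1+0+0+0+0+0+0 mod 2 = 1
  s[1] = (011001100110011)·(000011101001010) mod 2 = 0+0+0+0+0+1+1+0+0+0+0+0+0+1+0 mod 2 = 1
  s[2] = (000111100001111)·(000011101001010) mod 2 = 0+0+0+0+1+1+1+0+0+0+0+1+0+1+0 mod 2 = 1
  s[3] = (000000011111111)·(000011101001010) mod 2 = 0+0+0+0+0+0+0+0+1+0+0+1+0+1+0 mod 2 = 1
Syndrome = 1111
Non-zero syndrome: error at position 15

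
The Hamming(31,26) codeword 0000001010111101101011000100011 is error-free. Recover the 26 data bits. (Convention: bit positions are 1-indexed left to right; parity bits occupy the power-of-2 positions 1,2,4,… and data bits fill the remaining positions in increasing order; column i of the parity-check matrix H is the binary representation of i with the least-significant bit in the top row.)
Parity bits occupy power-of-2 positions; data bits are at positions {3,5,6,7,9,10,11,12,13,14,15,17,18,19,20,21,22,23,24,25,26,27,28,29,30,31} (1-indexed).
Extract: c[3]=0 c[5]=0 c[6]=0 c[7]=1 c[9]=1 c[10]=0 c[11]=1 c[12]=1 c[13]=1 c[14]=1 c[15]=0 c[17]=1 c[18]=0 c[19]=1 c[20]=0 c[21]=1 c[22]=1 c[23]=0 c[24]=0 c[25]=0 c[26]=1 c[27]=0 c[28]=0 c[29]=0 c[30]=1 c[31]=1
Data = 00011011110101011000100011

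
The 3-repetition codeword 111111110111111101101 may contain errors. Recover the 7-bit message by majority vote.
Split into 3-bit blocks and majority-vote each:
  block 1 = 111: 3 ones, 0 zeros → 1
  block 2 = 111: 3 ones, 0 zeros → 1
  block 3 = 110: 2 ones, 1 zeros → 1
  block 4 = 111: 3 ones, 0 zeros → 1
  block 5 = 111: 3 ones, 0 zeros → 1
  block 6 = 101: 2 ones, 1 zeros → 1
  block 7 = 101: 2 ones, 1 zeros → 1
Decoded = 1111111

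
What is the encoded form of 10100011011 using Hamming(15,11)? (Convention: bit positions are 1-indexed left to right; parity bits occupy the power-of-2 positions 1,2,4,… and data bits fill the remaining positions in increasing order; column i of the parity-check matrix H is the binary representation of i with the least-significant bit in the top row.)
Codeword c = d · G (mod 2), d = 10100011011:
  c[0] = d·G[:,0] = (10100011011)·(11011010101) mod 2 = 1+0+0+0+0+0+1+0+0+0+1 mod 2 = 1
  c[1] = d·G[:,1] = (10100011011)·(10110110011) mod 2 = 1+0+1+0+0+0+1+0+0+1+1 mod 2 = 1
  c[2] = d·G[:,2] = (10100011011)·(10000000000) mod 2 = 1+0+0+0+0+0+0+0+0+0+0 mod 2 = 1
  c[3] = d·G[:,3] = (10100011011)·(01110001111) mod 2 = 0+0+1+0+0+0+0+1+0+1+1 mod 2 = 0
  c[4] = d·G[:,4] = (10100011011)·(01000000000) mod 2 = 0+0+0+0+0+0+0+0+0+0+0 mod 2 = 0
  c[5] = d·G[:,5] = (10100011011)·(00100000000) mod 2 = 0+0+1+0+0+0+0+0+0+0+0 mod 2 = 1
  c[6] = d·G[:,6] = (10100011011)·(00010000000) mod 2 = 0+0+0+0+0+0+0+0+0+0+0 mod 2 = 0
  c[7] = d·G[:,7] = (10100011011)·(00001111111) mod 2 = 0+0+0+0+0+0+1+1+0+1+1 mod 2 = 0
  c[8] = d·G[:,8] = (10100011011)·(00001000000) mod 2 = 0+0+0+0+0+0+0+0+0+0+0 mod 2 = 0
  c[9] = d·G[:,9] = (10100011011)·(00000100000) mod 2 = 0+0+0+0+0+0+0+0+0+0+0 mod 2 = 0
  c[10] = d·G[:,10] = (10100011011)·(00000010000) mod 2 = 0+0+0+0+0+0+1+0+0+0+0 mod 2 = 1
  c[11] = d·G[:,11] = (10100011011)·(00000001000) mod 2 = 0+0+0+0+0+0+0+1+0+0+0 mod 2 = 1
  c[12] = d·G[:,12] = (10100011011)·(00000000100) mod 2 = 0+0+0+0+0+0+0+0+0+0+0 mod 2 = 0
  c[13] = d·G[:,13] = (10100011011)·(00000000010) mod 2 = 0+0+0+0+0+0+0+0+0+1+0 mod 2 = 1
  c[14] = d·G[:,14] = (10100011011)·(00000000001) mod 2 = 0+0+0+0+0+0+0+0+0+0+1 mod 2 = 1
Codeword = 111001000011011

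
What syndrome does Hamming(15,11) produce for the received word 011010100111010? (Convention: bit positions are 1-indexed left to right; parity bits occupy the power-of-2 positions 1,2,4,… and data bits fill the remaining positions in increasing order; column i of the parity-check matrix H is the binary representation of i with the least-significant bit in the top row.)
Syndrome s = H · r^T (mod 2), r = 011010100111010:
  s[0] = (101010101010101)·(011010100111010) mod 2 = 0+0+1+0+1+0+1+0+0+0+1+0+0+0+0 mod 2 = 0
  s[1] = (011001100110011)·(011010100111010) mod 2 = 0+1+1+0+0+0+1+0+0+1+1+0+0+1+0 mod 2 = 0
  s[2] = (000111100001111)·(011010100111010) mod 2 = 0+0+0+0+1+0+1+0+0+0+0+1+0+1+0 mod 2 = 0
  s[3] = (000000011111111)·(011010100111010) mod 2 = 0+0+0+0+0+0+0+0+0+1+1+1+0+1+0 mod 2 = 0
Syndrome = 0000
s = 0: no error detected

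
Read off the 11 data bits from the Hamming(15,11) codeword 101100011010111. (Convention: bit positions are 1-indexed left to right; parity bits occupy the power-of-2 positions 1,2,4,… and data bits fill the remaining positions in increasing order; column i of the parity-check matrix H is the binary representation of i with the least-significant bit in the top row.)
Parity bits occupy power-of-2 positions; data bits are at positions {3,5,6,7,9,10,11,12,13,14,15} (1-indexed).
Extract: c[3]=1 c[5]=0 c[6]=0 c[7]=0 c[9]=1 c[10]=0 c[11]=1 c[12]=0 c[13]=1 c[14]=1 c[15]=1
Data = 10001010111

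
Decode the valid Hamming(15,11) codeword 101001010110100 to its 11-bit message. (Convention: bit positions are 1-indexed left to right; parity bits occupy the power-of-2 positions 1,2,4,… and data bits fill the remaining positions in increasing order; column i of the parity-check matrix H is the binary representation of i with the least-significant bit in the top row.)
Parity bits occupy power-of-2 positions; data bits are at positions {3,5,6,7,9,10,11,12,13,14,15} (1-indexed).
Extract: c[3]=1 c[5]=0 c[6]=1 c[7]=0 c[9]=0 c[10]=1 c[11]=1 c[12]=0 c[13]=1 c[14]=0 c[15]=0
Data = 10100110100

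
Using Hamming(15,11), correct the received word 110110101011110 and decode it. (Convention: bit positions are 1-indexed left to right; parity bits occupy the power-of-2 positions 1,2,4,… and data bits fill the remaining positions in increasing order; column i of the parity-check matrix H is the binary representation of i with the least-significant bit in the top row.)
Syndrome s = H · r^T (mod 2), r = 110110101011110:
  s[0] = (101010101010101)·(110110101011110) mod 2 = 1+0+0+0+1+0+1+0+1+0+1+0+1+0+0 mod 2 = 0
  s[1] = (011001100110011)·(110110101011110) mod 2 = 0+1+0+0+0+0+1+0+0+0+1+0+0+1+0 mod 2 = 0
  s[2] = (000111100001111)·(110110101011110) mod 2 = 0+0+0+1+1+0+1+0+0+0+0+1+1+1+0 mod 2 = 0
  s[3] = (000000011111111)·(110110101011110) mod 2 = 0+0+0+0+0+0+0+0+1+0+1+1+1+1+0 mod 2 = 1
Syndrome = 0001
Column 8 of H equals this syndrome → error at bit 8 (1-indexed).
Flip bit 8: 110110101011110 → 110110111011110
Extract data bits at positions {3,5,6,7,9,10,11,12,13,14,15}: 01011011110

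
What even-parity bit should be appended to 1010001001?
Sum of data bits: 1+0+1+0+0+0+1+0+0+1 = 4.
4 mod 2 = 0, so parity bit = 0.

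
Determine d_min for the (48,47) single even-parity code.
d_min = 2 (flipping one data bit also flips the parity bit, so the two closest codewords differ in exactly 2 positions).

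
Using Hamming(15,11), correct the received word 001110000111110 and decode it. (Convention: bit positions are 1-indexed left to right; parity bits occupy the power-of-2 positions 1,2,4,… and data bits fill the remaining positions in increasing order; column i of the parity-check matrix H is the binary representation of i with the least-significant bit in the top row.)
Syndrome s = H · r^T (mod 2), r = 001110000111110:
  s[0] = (101010101010101)·(001110000111110) mod 2 = 0+0+1+0+1+0+0+0+0+0+1+0+1+0+0 mod 2 = 0
  s[1] = (011001100110011)·(001110000111110) mod 2 = 0+0+1+0+0+0+0+0+0+1+1+0+0+1+0 mod 2 = 0
  s[2] = (000111100001111)·(001110000111110) mod 2 = 0+0+0+1+1+0+0+0+0+0+0+1+1+1+0 mod 2 = 1
  s[3] = (000000011111111)·(001110000111110) mod 2 = 0+0+0+0+0+0+0+0+0+1+1+1+1+1+0 mod 2 = 1
Syndrome = 0011
Column 12 of H equals this syndrome → error at bit 12 (1-indexed).
Flip bit 12: 001110000111110 → 001110000110110
Extract data bits at positions {3,5,6,7,9,10,11,12,13,14,15}: 11000110110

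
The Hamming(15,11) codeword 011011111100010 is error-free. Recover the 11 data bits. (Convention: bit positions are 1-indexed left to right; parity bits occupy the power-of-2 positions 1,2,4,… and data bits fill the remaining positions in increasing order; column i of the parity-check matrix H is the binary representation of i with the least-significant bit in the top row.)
Parity bits occupy power-of-2 positions; data bits are at positions {3,5,6,7,9,10,11,12,13,14,15} (1-indexed).
Extract: c[3]=1 c[5]=1 c[6]=1 c[7]=1 c[9]=1 c[10]=1 c[11]=0 c[12]=0 c[13]=0 c[14]=1 c[15]=0
Data = 11111100010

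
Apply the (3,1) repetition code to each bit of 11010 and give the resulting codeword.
Repeat each bit 3× and concatenate:
1→111  1→111  0→000  1→111  0→000
Codeword = 111111000111000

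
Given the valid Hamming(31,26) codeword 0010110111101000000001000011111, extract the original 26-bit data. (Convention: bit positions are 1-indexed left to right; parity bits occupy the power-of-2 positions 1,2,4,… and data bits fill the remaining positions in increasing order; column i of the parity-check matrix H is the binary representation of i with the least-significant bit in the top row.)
Parity bits occupy power-of-2 positions; data bits are at positions {3,5,6,7,9,10,11,12,13,14,15,17,18,19,20,21,22,23,24,25,26,27,28,29,30,31} (1-indexed).
Extract: c[3]=1 c[5]=1 c[6]=1 c[7]=0 c[9]=1 c[10]=1 c[11]=1 c[12]=0 c[13]=1 c[14]=0 c[15]=0 c[17]=0 c[18]=0 c[19]=0 c[20]=0 c[21]=0 c[22]=1 c[23]=0 c[24]=0 c[25]=0 c[26]=0 c[27]=1 c[28]=1 c[29]=1 c[30]=1 c[31]=1
Data = 11101110100000001000011111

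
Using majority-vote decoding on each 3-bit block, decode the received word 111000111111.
Split into 3-bit blocks and majority-vote each:
  block 1 = 111: 3 ones, 0 zeros → 1
  block 2 = 000: 0 ones, 3 zeros → 0
  block 3 = 111: 3 ones, 0 zeros → 1
  block 4 = 111: 3 ones, 0 zeros → 1
Decoded = 1011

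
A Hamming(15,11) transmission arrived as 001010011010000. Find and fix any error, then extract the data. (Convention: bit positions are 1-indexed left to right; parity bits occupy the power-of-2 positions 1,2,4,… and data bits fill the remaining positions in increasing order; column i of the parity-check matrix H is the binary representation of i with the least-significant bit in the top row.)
Syndrome s = H · r^T (mod 2), r = 001010011010000:
  s[0] = (101010101010101)·(001010011010000) mod 2 = 0+0+1+0+1+0+0+0+1+0+1+0+0+0+0 mod 2 = 0
  s[1] = (011001100110011)·(001010011010000) mod 2 = 0+0+1+0+0+0+0+0+0+0+1+0+0+0+0 mod 2 = 0
  s[2] = (000111100001111)·(001010011010000) mod 2 = 0+0+0+0+1+0+0+0+0+0+0+0+0+0+0 mod 2 = 1
  s[3] = (000000011111111)·(001010011010000) mod 2 = 0+0+0+0+0+0+0+1+1+0+1+0+0+0+0 mod 2 = 1
Syndrome = 0011
Column 12 of H equals this syndrome → error at bit 12 (1-indexed).
Flip bit 12: 001010011010000 → 001010011011000
Extract data bits at positions {3,5,6,7,9,10,11,12,13,14,15}: 11001011000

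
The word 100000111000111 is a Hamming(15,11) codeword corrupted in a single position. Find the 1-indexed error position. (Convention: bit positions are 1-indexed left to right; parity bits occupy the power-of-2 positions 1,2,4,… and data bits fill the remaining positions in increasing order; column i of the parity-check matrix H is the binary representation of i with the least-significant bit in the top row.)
Syndrome s = H · r^T (mod 2), r = 100000111000111:
  s[0] = (101010101010101)·(100000111000111) mod 2 = 1+0+0+0+0+0+1+0+1+0+0+0+1+0+1 mod 2 = 1
  s[1] = (011001100110011)·(100000111000111) mod 2 = 0+0+0+0+0+0+1+0+0+0+0+0+0+1+1 mod 2 = 1
  s[2] = (000111100001111)·(100000111000111) mod 2 = 0+0+0+0+0+0+1+0+0+0+0+0+1+1+1 mod 2 = 0
  s[3] = (000000011111111)·(100000111000111) mod 2 = 0+0+0+0+0+0+0+1+1+0+0+0+1+1+1 mod 2 = 1
Syndrome = 1101
Column i of H is the binary representation of i, so the syndrome is the binary index of the flipped bit.
Read s = 1101 with s[0] as LSB: 1·2^0 + 1·2^1 + 0·2^2 + 1·2^3 = 11.
Error is at bit position 11.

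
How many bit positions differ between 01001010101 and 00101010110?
XOR = 01100000011, count of 1s = 4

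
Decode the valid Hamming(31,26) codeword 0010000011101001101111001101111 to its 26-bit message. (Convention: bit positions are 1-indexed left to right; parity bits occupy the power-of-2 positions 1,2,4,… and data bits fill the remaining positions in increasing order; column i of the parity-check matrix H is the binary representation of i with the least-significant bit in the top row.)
Parity bits occupy power-of-2 positions; data bits are at positions {3,5,6,7,9,10,11,12,13,14,15,17,18,19,20,21,22,23,24,25,26,27,28,29,30,31} (1-indexed).
Extract: c[3]=1 c[5]=0 c[6]=0 c[7]=0 c[9]=1 c[10]=1 c[11]=1 c[12]=0 c[13]=1 c[14]=0 c[15]=0 c[17]=1 c[18]=0 c[19]=1 c[20]=1 c[21]=1 c[22]=1 c[23]=0 c[24]=0 c[25]=1 c[26]=1 c[27]=0 c[28]=1 c[29]=1 c[30]=1 c[31]=1
Data = 10001110100101111001101111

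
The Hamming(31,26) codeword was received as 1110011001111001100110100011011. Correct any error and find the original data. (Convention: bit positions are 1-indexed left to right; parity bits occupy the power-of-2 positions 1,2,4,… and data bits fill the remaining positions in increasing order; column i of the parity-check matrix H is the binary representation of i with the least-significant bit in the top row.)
Syndrome s = H · r^T (mod 2), r = 1110011001111001100110100011011:
  s[0] = (1010101010101010101010101010101)·(1110011001111001100110100011011) mod 2 = 1+0+1+0+0+0+1+0+0+0+1+0+1+0+0+0+1+0+0+0+1+0+1+0+0+0+1+0+0+0+1 mod 2 = 0
  s[1] = (0110011001100110011001100110011)·(1110011001111001100110100011011) mod 2 = 0+1+1+0+0+1+1+0+0+1+1+0+0+0+0+0+0+0+0+0+0+0+1+0+0+0+1+0+0+1+1 mod 2 = 0
  s[2] = (0001111000011110000111100001111)·(1110011001111001100110100011011) mod 2 = 0+0+0+0+0+1+1+0+0+0+0+1+1+0+0+0+0+0+0+1+1+0+1+0+0+0+0+1+0+1+1 mod 2 = 0
  s[3] = (0000000111111110000000011111111)·(1110011001111001100110100011011) mod 2 = 0+0+0+0+0+0+0+0+0+1+1+1+1+0+0+0+0+0+0+0+0+0+0+0+0+0+1+1+0+1+1 mod 2 = 0
  s[4] = (0000000000000001111111111111111)·(1110011001111001100110100011011) mod 2 = 0+0+0+0+0+0+0+0+0+0+0+0+0+0+0+1+1+0+0+1+1+0+1+0+0+0+1+1+0+1+1 mod 2 = 1
Syndrome = 00001
Column 16 of H equals this syndrome → error at bit 16 (1-indexed).
Flip bit 16: 1110011001111001100110100011011 → 1110011001111000100110100011011
Extract data bits at positions {3,5,6,7,9,10,11,12,13,14,15,17,18,19,20,21,22,23,24,25,26,27,28,29,30,31}: 10110111100100110100011011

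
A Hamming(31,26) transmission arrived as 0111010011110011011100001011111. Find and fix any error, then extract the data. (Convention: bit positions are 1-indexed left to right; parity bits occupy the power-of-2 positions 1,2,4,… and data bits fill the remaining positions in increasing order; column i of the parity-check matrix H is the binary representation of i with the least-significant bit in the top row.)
Syndrome s = H · r^T (mod 2), r = 0111010011110011011100001011111:
  s[0] = (1010101010101010101010101010101)·(0111010011110011011100001011111) mod 2 = 0+0+1+0+0+0+0+0+1+0+1+0+0+0+1+0+0+0+1+0+0+0+0+0+1+0+1+0+1+0+1 mod 2 = 1
  s[1] = (0110011001100110011001100110011)·(0111010011110011011100001011111) mod 2 = 0+1+1+0+0+1+0+0+0+1+1+0+0+0+1+0+0+1+1+0+0+0+0+0+0+0+1+0+0+1+1 mod 2 = 1
  s[2] = (0001111000011110000111100001111)·(0111010011110011011100001011111) mod 2 = 0+0+0+1+0+1+0+0+0+0+0+1+0+0+1+0+0+0+0+1+0+0+0+0+0+0+0+1+1+1+1 mod 2 = 1
  s[3] = (0000000111111110000000011111111)·(0111010011110011011100001011111) mod 2 = 0+0+0+0+0+0+0+0+1+1+1+1+0+0+1+0+0+0+0+0+0+0+0+0+1+0+1+1+1+1+1 mod 2 = 1
  s[4] = (0000000000000001111111111111111)·(0111010011110011011100001011111) mod 2 = 0+0+0+0+0+0+0+0+0+0+0+0+0+0+0+1+0+1+1+1+0+0+0+0+1+0+1+1+1+1+1 mod 2 = 0
Syndrome = 11110
Column 15 of H equals this syndrome → error at bit 15 (1-indexed).
Flip bit 15: 0111010011110011011100001011111 → 0111010011110001011100001011111
Extract data bits at positions {3,5,6,7,9,10,11,12,13,14,15,17,18,19,20,21,22,23,24,25,26,27,28,29,30,31}: 10101111000011100001011111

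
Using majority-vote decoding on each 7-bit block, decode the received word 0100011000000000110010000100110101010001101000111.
Split into 7-bit blocks and majority-vote each:
  block 1 = 0100011: 3 ones, 4 zeros → 0
  block 2 = 0000000: 0 ones, 7 zeros → 0
  block 3 = 0011001: 3 ones, 4 zeros → 0
  block 4 = 0000100: 1 ones, 6 zeros → 0
  block 5 = 1101010: 4 ones, 3 zeros → 1
  block 6 = 1000110: 3 ones, 4 zeros → 0
  block 7 = 1000111: 4 ones, 3 zeros → 1
Decoded = 0000101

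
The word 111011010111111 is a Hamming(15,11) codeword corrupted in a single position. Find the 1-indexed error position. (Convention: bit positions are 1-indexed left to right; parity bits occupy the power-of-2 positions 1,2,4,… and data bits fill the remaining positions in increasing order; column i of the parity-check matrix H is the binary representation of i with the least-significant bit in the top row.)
Syndrome s = H · r^T (mod 2), r = 111011010111111:
  s[0] = (101010101010101)·(111011010111111) mod 2 = 1+0+1+0+1+0+0+0+0+0+1+0+1+0+1 mod 2 = 0
  s[1] = (011001100110011)·(111011010111111) mod 2 = 0+1+1+0+0+1+0+0+0+1+1+0+0+1+1 mod 2 = 1
  s[2] = (000111100001111)·(111011010111111) mod 2 = 0+0+0+0+1+1+0+0+0+0+0+1+1+1+1 mod 2 = 0
  s[3] = (000000011111111)·(111011010111111) mod 2 = 0+0+0+0+0+0+0+1+0+1+1+1+1+1+1 mod 2 = 1
Syndrome = 0101
Column i of H is the binary representation of i, so the syndrome is the binary index of the flipped bit.
Read s = 0101 with s[0] as LSB: 0·2^0 + 1·2^1 + 0·2^2 + 1·2^3 = 10.
Error is at bit position 10.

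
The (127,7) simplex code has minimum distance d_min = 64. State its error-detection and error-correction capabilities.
Detection only: up to d_min − 1 = 63 errors.
Correction: up to ⌊(d_min − 1)/2⌋ = ⌊63/2⌋ = 31 errors.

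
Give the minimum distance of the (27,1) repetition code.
d_min = 27 (the only two codewords are 0…0 and 1…1, differing in all 27 positions).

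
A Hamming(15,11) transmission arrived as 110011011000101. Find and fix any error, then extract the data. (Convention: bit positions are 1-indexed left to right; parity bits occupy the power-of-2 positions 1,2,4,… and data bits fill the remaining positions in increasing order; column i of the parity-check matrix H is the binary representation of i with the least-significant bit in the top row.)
Syndrome s = H · r^T (mod 2), r = 110011011000101:
  s[0] = (101010101010101)·(110011011000101) mod 2 = 1+0+0+0+1+0+0+0+1+0+0+0+1+0+1 mod 2 = 1
  s[1] = (011001100110011)·(110011011000101) mod 2 = 0+1+0+0+0+1+0+0+0+0+0+0+0+0+1 mod 2 = 1
  s[2] = (000111100001111)·(110011011000101) mod 2 = 0+0+0+0+1+1+0+0+0+0+0+0+1+0+1 mod 2 = 0
  s[3] = (000000011111111)·(110011011000101) mod 2 = 0+0+0+0+0+0+0+1+1+0+0+0+1+0+1 mod 2 = 0
Syndrome = 1100
Column 3 of H equals this syndrome → error at bit 3 (1-indexed).
Flip bit 3: 110011011000101 → 111011011000101
Extract data bits at positions {3,5,6,7,9,10,11,12,13,14,15}: 11101000101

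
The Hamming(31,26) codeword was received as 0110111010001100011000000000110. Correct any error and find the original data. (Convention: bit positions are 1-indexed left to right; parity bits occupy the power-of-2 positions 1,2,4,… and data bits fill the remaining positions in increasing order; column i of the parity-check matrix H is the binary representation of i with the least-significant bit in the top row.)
Syndrome s = H · r^T (mod 2), r = 0110111010001100011000000000110:
  s[0] = (1010101010101010101010101010101)·(0110111010001100011000000000110) mod 2 = 0+0+1+0+1+0+1+0+1+0+0+0+1+0+0+0+0+0+1+0+0+0+0+0+0+0+0+0+1+0+0 mod 2 = 1
  s[1] = (0110011001100110011001100110011)·(0110111010001100011000000000110) mod 2 = 0+1+1+0+0+1+1+0+0+0+0+0+0+1+0+0+0+1+1+0+0+0+0+0+0+0+0+0+0+1+0 mod 2 = 0
  s[2] = (0001111000011110000111100001111)·(0110111010001100011000000000110) mod 2 = 0+0+0+0+1+1+1+0+0+0+0+0+1+1+0+0+0+0+0+0+0+0+0+0+0+0+0+0+1+1+0 mod 2 = 1
  s[3] = (0000000111111110000000011111111)·(0110111010001100011000000000110) mod 2 = 0+0+0+0+0+0+0+0+1+0+0+0+1+1+0+0+0+0+0+0+0+0+0+0+0+0+0+0+1+1+0 mod 2 = 1
  s[4] = (0000000000000001111111111111111)·(0110111010001100011000000000110) mod 2 = 0+0+0+0+0+0+0+0+0+0+0+0+0+0+0+0+0+1+1+0+0+0+0+0+0+0+0+0+1+1+0 mod 2 = 0
Syndrome = 10110
Column 13 of H equals this syndrome → error at bit 13 (1-indexed).
Flip bit 13: 0110111010001100011000000000110 → 0110111010000100011000000000110
Extract data bits at positions {3,5,6,7,9,10,11,12,13,14,15,17,18,19,20,21,22,23,24,25,26,27,28,29,30,31}: 11111000010011000000000110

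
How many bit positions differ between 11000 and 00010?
XOR = 11010, count of 1s = 3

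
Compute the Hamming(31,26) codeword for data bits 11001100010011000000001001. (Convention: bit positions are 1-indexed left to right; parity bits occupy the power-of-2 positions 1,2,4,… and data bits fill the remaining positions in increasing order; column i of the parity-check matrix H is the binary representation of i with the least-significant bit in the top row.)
Codeword c = d · G (mod 2), d = 11001100010011000000001001:
  c[0] = d·G[:,0] = (11001100010011000000001001)·(11011010101101010101010101) mod 2 = 1+1+0+0+1+0+0+0+0+0+0+0+0+1+0+0+0+0+0+0+0+0+0+0+0+1 mod 2 = 1
  c[1] = d·G[:,1] = (11001100010011000000001001)·(10110110011011001100110011) mod 2 = 1+0+0+0+0+1+0+0+0+1+0+0+1+1+0+0+0+0+0+0+0+0+0+0+0+1 mod 2 = 0
  c[2] = d·G[:,2] = (11001100010011000000001001)·(10000000000000000000000000) mod 2 = 1+0+0+0+0+0+0+0+0+0+0+0+0+0+0+0+0+0+0+0+0+0+0+0+0+0 mod 2 = 1
  c[3] = d·G[:,3] = (11001100010011000000001001)·(01110001111000111100001111) mod 2 = 0+1+0+0+0+0+0+0+0+1+0+0+0+0+0+0+0+0+0+0+0+0+1+0+0+1 mod 2 = 0
  c[4] = d·G[:,4] = (11001100010011000000001001)·(01000000000000000000000000) mod 2 = 0+1+0+0+0+0+0+0+0+0+0+0+0+0+0+0+0+0+0+0+0+0+0+0+0+0 mod 2 = 1
  c[5] = d·G[:,5] = (11001100010011000000001001)·(00100000000000000000000000) mod 2 = 0+0+0+0+0+0+0+0+0+0+0+0+0+0+0+0+0+0+0+0+0+0+0+0+0+0 mod 2 = 0
  c[6] = d·G[:,6] = (11001100010011000000001001)·(00010000000000000000000000) mod 2 = 0+0+0+0+0+0+0+0+0+0+0+0+0+0+0+0+0+0+0+0+0+0+0+0+0+0 mod 2 = 0
  c[7] = d·G[:,7] = (11001100010011000000001001)·(00001111111000000011111111) mod 2 = 0+0+0+0+1+1+0+0+0+1+0+0+0+0+0+0+0+0+0+0+0+0+1+0+0+1 mod 2 = 1
  c[8] = d·G[:,8] = (11001100010011000000001001)·(00001000000000000000000000) mod 2 = 0+0+0+0+1+0+0+0+0+0+0+0+0+0+0+0+0+0+0+0+0+0+0+0+0+0 mod 2 = 1
  c[9] = d·G[:,9] = (11001100010011000000001001)·(00000100000000000000000000) mod 2 = 0+0+0+0+0+1+0+0+0+0+0+0+0+0+0+0+0+0+0+0+0+0+0+0+0+0 mod 2 = 1
  c[10] = d·G[:,10] = (11001100010011000000001001)·(00000010000000000000000000) mod 2 = 0+0+0+0+0+0+0+0+0+0+0+0+0+0+0+0+0+0+0+0+0+0+0+0+0+0 mod 2 = 0
  c[11] = d·G[:,11] = (11001100010011000000001001)·(00000001000000000000000000) mod 2 = 0+0+0+0+0+0+0+0+0+0+0+0+0+0+0+0+0+0+0+0+0+0+0+0+0+0 mod 2 = 0
  c[12] = d·G[:,12] = (11001100010011000000001001)·(00000000100000000000000000) mod 2 = 0+0+0+0+0+0+0+0+0+0+0+0+0+0+0+0+0+0+0+0+0+0+0+0+0+0 mod 2 = 0
  c[13] = d·G[:,13] = (11001100010011000000001001)·(00000000010000000000000000) mod 2 = 0+0+0+0+0+0+0+0+0+1+0+0+0+0+0+0+0+0+0+0+0+0+0+0+0+0 mod 2 = 1
  c[14] = d·G[:,14] = (11001100010011000000001001)·(00000000001000000000000000) mod 2 = 0+0+0+0+0+0+0+0+0+0+0+0+0+0+0+0+0+0+0+0+0+0+0+0+0+0 mod 2 = 0
  c[15] = d·G[:,15] = (11001100010011000000001001)·(00000000000111111111111111) mod 2 = 0+0+0+0+0+0+0+0+0+0+0+0+1+1+0+0+0+0+0+0+0+0+1+0+0+1 mod 2 = 0
  c[16] = d·G[:,16] = (11001100010011000000001001)·(00000000000100000000000000) mod 2 = 0+0+0+0+0+0+0+0+0+0+0+0+0+0+0+0+0+0+0+0+0+0+0+0+0+0 mod 2 = 0
  c[17] = d·G[:,17] = (11001100010011000000001001)·(00000000000010000000000000) mod 2 = 0+0+0+0+0+0+0+0+0+0+0+0+1+0+0+0+0+0+0+0+0+0+0+0+0+0 mod 2 = 1
  c[18] = d·G[:,18] = (11001100010011000000001001)·(00000000000001000000000000) mod 2 = 0+0+0+0+0+0+0+0+0+0+0+0+0+1+0+0+0+0+0+0+0+0+0+0+0+0 mod 2 = 1
  c[19] = d·G[:,19] = (11001100010011000000001001)·(00000000000000100000000000) mod 2 = 0+0+0+0+0+0+0+0+0+0+0+0+0+0+0+0+0+0+0+0+0+0+0+0+0+0 mod 2 = 0
  c[20] = d·G[:,20] = (11001100010011000000001001)·(00000000000000010000000000) mod 2 = 0+0+0+0+0+0+0+0+0+0+0+0+0+0+0+0+0+0+0+0+0+0+0+0+0+0 mod 2 = 0
  c[21] = d·G[:,21] = (11001100010011000000001001)·(00000000000000001000000000) mod 2 = 0+0+0+0+0+0+0+0+0+0+0+0+0+0+0+0+0+0+0+0+0+0+0+0+0+0 mod 2 = 0
  c[22] = d·G[:,22] = (11001100010011000000001001)·(00000000000000000100000000) mod 2 = 0+0+0+0+0+0+0+0+0+0+0+0+0+0+0+0+0+0+0+0+0+0+0+0+0+0 mod 2 = 0
  c[23] = d·G[:,23] = (11001100010011000000001001)·(00000000000000000010000000) mod 2 = 0+0+0+0+0+0+0+0+0+0+0+0+0+0+0+0+0+0+0+0+0+0+0+0+0+0 mod 2 = 0
  c[24] = d·G[:,24] = (11001100010011000000001001)·(00000000000000000001000000) mod 2 = 0+0+0+0+0+0+0+0+0+0+0+0+0+0+0+0+0+0+0+0+0+0+0+0+0+0 mod 2 = 0
  c[25] = d·G[:,25] = (11001100010011000000001001)·(00000000000000000000100000) mod 2 = 0+0+0+0+0+0+0+0+0+0+0+0+0+0+0+0+0+0+0+0+0+0+0+0+0+0 mod 2 = 0
  c[26] = d·G[:,26] = (11001100010011000000001001)·(00000000000000000000010000) mod 2 = 0+0+0+0+0+0+0+0+0+0+0+0+0+0+0+0+0+0+0+0+0+0+0+0+0+0 mod 2 = 0
  c[27] = d·G[:,27] = (11001100010011000000001001)·(00000000000000000000001000) mod 2 = 0+0+0+0+0+0+0+0+0+0+0+0+0+0+0+0+0+0+0+0+0+0+1+0+0+0 mod 2 = 1
  c[28] = d·G[:,28] = (11001100010011000000001001)·(00000000000000000000000100) mod 2 = 0+0+0+0+0+0+0+0+0+0+0+0+0+0+0+0+0+0+0+0+0+0+0+0+0+0 mod 2 = 0
  c[29] = d·G[:,29] = (11001100010011000000001001)·(00000000000000000000000010) mod 2 = 0+0+0+0+0+0+0+0+0+0+0+0+0+0+0+0+0+0+0+0+0+0+0+0+0+0 mod 2 = 0
  c[30] = d·G[:,30] = (11001100010011000000001001)·(00000000000000000000000001) mod 2 = 0+0+0+0+0+0+0+0+0+0+0+0+0+0+0+0+0+0+0+0+0+0+0+0+0+1 mod 2 = 1
Codeword = 1010100111000100011000000001001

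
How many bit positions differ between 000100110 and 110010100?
XOR = 110110010, count of 1s = 5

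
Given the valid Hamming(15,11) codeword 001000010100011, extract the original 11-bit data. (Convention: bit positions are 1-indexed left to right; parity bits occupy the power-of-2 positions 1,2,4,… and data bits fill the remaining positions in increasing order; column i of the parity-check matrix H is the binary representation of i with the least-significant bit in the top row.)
Parity bits occupy power-of-2 positions; data bits are at positions {3,5,6,7,9,10,11,12,13,14,15} (1-indexed).
Extract: c[3]=1 c[5]=0 c[6]=0 c[7]=0 c[9]=0 c[10]=1 c[11]=0 c[12]=0 c[13]=0 c[14]=1 c[15]=1
Data = 10000100011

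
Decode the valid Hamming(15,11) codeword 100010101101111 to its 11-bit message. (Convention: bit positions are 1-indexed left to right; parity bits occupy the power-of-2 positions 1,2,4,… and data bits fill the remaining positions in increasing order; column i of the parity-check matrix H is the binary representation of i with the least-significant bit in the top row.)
Parity bits occupy power-of-2 positions; data bits are at positions {3,5,6,7,9,10,11,12,13,14,15} (1-indexed).
Extract: c[3]=0 c[5]=1 c[6]=0 c[7]=1 c[9]=1 c[10]=1 c[11]=0 c[12]=1 c[13]=1 c[14]=1 c[15]=1
Data = 01011101111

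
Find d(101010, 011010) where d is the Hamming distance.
XOR = 110000, count of 1s = 2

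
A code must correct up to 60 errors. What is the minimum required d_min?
Correcting t errors requires d_min ≥ 2t + 1 = 2·60 + 1 = 121.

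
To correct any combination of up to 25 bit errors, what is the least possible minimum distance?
Correcting t errors requires d_min ≥ 2t + 1 = 2·25 + 1 = 51.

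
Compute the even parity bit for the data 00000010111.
Sum of data bits: 0+0+0+0+0+0+1+0+1+1+1 = 4.
4 mod 2 = 0, so parity bit = 0.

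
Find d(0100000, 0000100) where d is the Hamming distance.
XOR = 0100100, count of 1s = 2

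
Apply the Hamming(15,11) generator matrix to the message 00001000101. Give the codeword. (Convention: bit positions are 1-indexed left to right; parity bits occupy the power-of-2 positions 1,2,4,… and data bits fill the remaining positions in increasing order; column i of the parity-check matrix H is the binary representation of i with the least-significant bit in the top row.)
Codeword c = d · G (mod 2), d = 00001000101:
  c[0] = d·G[:,0] = (00001000101)·(11011010101) mod 2 = 0+0+0+0+1+0+0+0+1+0+1 mod 2 = 1
  c[1] = d·G[:,1] = (00001000101)·(10110110011) mod 2 = 0+0+0+0+0+0+0+0+0+0+1 mod 2 = 1
  c[2] = d·G[:,2] = (00001000101)·(10000000000) mod 2 = 0+0+0+0+0+0+0+0+0+0+0 mod 2 = 0
  c[3] = d·G[:,3] = (00001000101)·(01110001111) mod 2 = 0+0+0+0+0+0+0+0+1+0+1 mod 2 = 0
  c[4] = d·G[:,4] = (00001000101)·(01000000000) mod 2 = 0+0+0+0+0+0+0+0+0+0+0 mod 2 = 0
  c[5] = d·G[:,5] = (00001000101)·(00100000000) mod 2 = 0+0+0+0+0+0+0+0+0+0+0 mod 2 = 0
  c[6] = d·G[:,6] = (00001000101)·(00010000000) mod 2 = 0+0+0+0+0+0+0+0+0+0+0 mod 2 = 0
  c[7] = d·G[:,7] = (00001000101)·(00001111111) mod 2 = 0+0+0+0+1+0+0+0+1+0+1 mod 2 = 1
  c[8] = d·G[:,8] = (00001000101)·(00001000000) mod 2 = 0+0+0+0+1+0+0+0+0+0+0 mod 2 = 1
  c[9] = d·G[:,9] = (00001000101)·(00000100000) mod 2 = 0+0+0+0+0+0+0+0+0+0+0 mod 2 = 0
  c[10] = d·G[:,10] = (00001000101)·(00000010000) mod 2 = 0+0+0+0+0+0+0+0+0+0+0 mod 2 = 0
  c[11] = d·G[:,11] = (00001000101)·(00000001000) mod 2 = 0+0+0+0+0+0+0+0+0+0+0 mod 2 = 0
  c[12] = d·G[:,12] = (00001000101)·(00000000100) mod 2 = 0+0+0+0+0+0+0+0+1+0+0 mod 2 = 1
  c[13] = d·G[:,13] = (00001000101)·(00000000010) mod 2 = 0+0+0+0+0+0+0+0+0+0+0 mod 2 = 0
  c[14] = d·G[:,14] = (00001000101)·(00000000001) mod 2 = 0+0+0+0+0+0+0+0+0+0+1 mod 2 = 1
Codeword = 110000011000101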